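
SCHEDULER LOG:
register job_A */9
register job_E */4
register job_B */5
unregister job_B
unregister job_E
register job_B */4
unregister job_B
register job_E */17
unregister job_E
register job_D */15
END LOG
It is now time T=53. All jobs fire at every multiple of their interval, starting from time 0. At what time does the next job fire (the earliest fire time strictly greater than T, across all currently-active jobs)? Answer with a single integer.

Op 1: register job_A */9 -> active={job_A:*/9}
Op 2: register job_E */4 -> active={job_A:*/9, job_E:*/4}
Op 3: register job_B */5 -> active={job_A:*/9, job_B:*/5, job_E:*/4}
Op 4: unregister job_B -> active={job_A:*/9, job_E:*/4}
Op 5: unregister job_E -> active={job_A:*/9}
Op 6: register job_B */4 -> active={job_A:*/9, job_B:*/4}
Op 7: unregister job_B -> active={job_A:*/9}
Op 8: register job_E */17 -> active={job_A:*/9, job_E:*/17}
Op 9: unregister job_E -> active={job_A:*/9}
Op 10: register job_D */15 -> active={job_A:*/9, job_D:*/15}
  job_A: interval 9, next fire after T=53 is 54
  job_D: interval 15, next fire after T=53 is 60
Earliest fire time = 54 (job job_A)

Answer: 54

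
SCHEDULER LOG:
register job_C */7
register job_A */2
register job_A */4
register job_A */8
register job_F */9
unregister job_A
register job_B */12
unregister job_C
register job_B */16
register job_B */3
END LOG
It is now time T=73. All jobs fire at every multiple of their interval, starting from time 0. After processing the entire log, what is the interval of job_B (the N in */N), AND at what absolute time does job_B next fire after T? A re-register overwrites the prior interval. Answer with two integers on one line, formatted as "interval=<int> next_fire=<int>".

Op 1: register job_C */7 -> active={job_C:*/7}
Op 2: register job_A */2 -> active={job_A:*/2, job_C:*/7}
Op 3: register job_A */4 -> active={job_A:*/4, job_C:*/7}
Op 4: register job_A */8 -> active={job_A:*/8, job_C:*/7}
Op 5: register job_F */9 -> active={job_A:*/8, job_C:*/7, job_F:*/9}
Op 6: unregister job_A -> active={job_C:*/7, job_F:*/9}
Op 7: register job_B */12 -> active={job_B:*/12, job_C:*/7, job_F:*/9}
Op 8: unregister job_C -> active={job_B:*/12, job_F:*/9}
Op 9: register job_B */16 -> active={job_B:*/16, job_F:*/9}
Op 10: register job_B */3 -> active={job_B:*/3, job_F:*/9}
Final interval of job_B = 3
Next fire of job_B after T=73: (73//3+1)*3 = 75

Answer: interval=3 next_fire=75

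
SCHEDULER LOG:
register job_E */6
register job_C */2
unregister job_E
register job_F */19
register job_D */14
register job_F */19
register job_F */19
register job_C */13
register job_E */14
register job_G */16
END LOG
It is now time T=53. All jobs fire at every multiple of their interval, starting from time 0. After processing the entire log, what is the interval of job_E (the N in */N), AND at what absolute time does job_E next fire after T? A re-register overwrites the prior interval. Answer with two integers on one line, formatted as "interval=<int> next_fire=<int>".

Op 1: register job_E */6 -> active={job_E:*/6}
Op 2: register job_C */2 -> active={job_C:*/2, job_E:*/6}
Op 3: unregister job_E -> active={job_C:*/2}
Op 4: register job_F */19 -> active={job_C:*/2, job_F:*/19}
Op 5: register job_D */14 -> active={job_C:*/2, job_D:*/14, job_F:*/19}
Op 6: register job_F */19 -> active={job_C:*/2, job_D:*/14, job_F:*/19}
Op 7: register job_F */19 -> active={job_C:*/2, job_D:*/14, job_F:*/19}
Op 8: register job_C */13 -> active={job_C:*/13, job_D:*/14, job_F:*/19}
Op 9: register job_E */14 -> active={job_C:*/13, job_D:*/14, job_E:*/14, job_F:*/19}
Op 10: register job_G */16 -> active={job_C:*/13, job_D:*/14, job_E:*/14, job_F:*/19, job_G:*/16}
Final interval of job_E = 14
Next fire of job_E after T=53: (53//14+1)*14 = 56

Answer: interval=14 next_fire=56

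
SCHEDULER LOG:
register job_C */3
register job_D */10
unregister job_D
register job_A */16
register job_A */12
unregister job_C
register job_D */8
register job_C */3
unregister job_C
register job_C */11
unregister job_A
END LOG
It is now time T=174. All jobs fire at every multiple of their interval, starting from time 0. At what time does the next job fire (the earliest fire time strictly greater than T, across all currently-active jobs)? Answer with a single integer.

Op 1: register job_C */3 -> active={job_C:*/3}
Op 2: register job_D */10 -> active={job_C:*/3, job_D:*/10}
Op 3: unregister job_D -> active={job_C:*/3}
Op 4: register job_A */16 -> active={job_A:*/16, job_C:*/3}
Op 5: register job_A */12 -> active={job_A:*/12, job_C:*/3}
Op 6: unregister job_C -> active={job_A:*/12}
Op 7: register job_D */8 -> active={job_A:*/12, job_D:*/8}
Op 8: register job_C */3 -> active={job_A:*/12, job_C:*/3, job_D:*/8}
Op 9: unregister job_C -> active={job_A:*/12, job_D:*/8}
Op 10: register job_C */11 -> active={job_A:*/12, job_C:*/11, job_D:*/8}
Op 11: unregister job_A -> active={job_C:*/11, job_D:*/8}
  job_C: interval 11, next fire after T=174 is 176
  job_D: interval 8, next fire after T=174 is 176
Earliest fire time = 176 (job job_C)

Answer: 176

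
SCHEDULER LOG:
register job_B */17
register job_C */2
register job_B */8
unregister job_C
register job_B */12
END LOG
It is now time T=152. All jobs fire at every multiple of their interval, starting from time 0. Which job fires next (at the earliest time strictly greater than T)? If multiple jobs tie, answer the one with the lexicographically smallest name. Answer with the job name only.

Answer: job_B

Derivation:
Op 1: register job_B */17 -> active={job_B:*/17}
Op 2: register job_C */2 -> active={job_B:*/17, job_C:*/2}
Op 3: register job_B */8 -> active={job_B:*/8, job_C:*/2}
Op 4: unregister job_C -> active={job_B:*/8}
Op 5: register job_B */12 -> active={job_B:*/12}
  job_B: interval 12, next fire after T=152 is 156
Earliest = 156, winner (lex tiebreak) = job_B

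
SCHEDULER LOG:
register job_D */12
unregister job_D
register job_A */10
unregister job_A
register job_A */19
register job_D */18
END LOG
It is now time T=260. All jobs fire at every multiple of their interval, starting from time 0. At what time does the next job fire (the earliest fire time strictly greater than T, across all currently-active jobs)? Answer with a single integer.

Op 1: register job_D */12 -> active={job_D:*/12}
Op 2: unregister job_D -> active={}
Op 3: register job_A */10 -> active={job_A:*/10}
Op 4: unregister job_A -> active={}
Op 5: register job_A */19 -> active={job_A:*/19}
Op 6: register job_D */18 -> active={job_A:*/19, job_D:*/18}
  job_A: interval 19, next fire after T=260 is 266
  job_D: interval 18, next fire after T=260 is 270
Earliest fire time = 266 (job job_A)

Answer: 266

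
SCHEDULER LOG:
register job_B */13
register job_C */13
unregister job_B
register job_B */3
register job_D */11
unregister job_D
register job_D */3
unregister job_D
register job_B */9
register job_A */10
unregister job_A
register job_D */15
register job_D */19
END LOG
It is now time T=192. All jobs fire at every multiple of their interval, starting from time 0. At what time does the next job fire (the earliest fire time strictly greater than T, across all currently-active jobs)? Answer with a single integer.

Op 1: register job_B */13 -> active={job_B:*/13}
Op 2: register job_C */13 -> active={job_B:*/13, job_C:*/13}
Op 3: unregister job_B -> active={job_C:*/13}
Op 4: register job_B */3 -> active={job_B:*/3, job_C:*/13}
Op 5: register job_D */11 -> active={job_B:*/3, job_C:*/13, job_D:*/11}
Op 6: unregister job_D -> active={job_B:*/3, job_C:*/13}
Op 7: register job_D */3 -> active={job_B:*/3, job_C:*/13, job_D:*/3}
Op 8: unregister job_D -> active={job_B:*/3, job_C:*/13}
Op 9: register job_B */9 -> active={job_B:*/9, job_C:*/13}
Op 10: register job_A */10 -> active={job_A:*/10, job_B:*/9, job_C:*/13}
Op 11: unregister job_A -> active={job_B:*/9, job_C:*/13}
Op 12: register job_D */15 -> active={job_B:*/9, job_C:*/13, job_D:*/15}
Op 13: register job_D */19 -> active={job_B:*/9, job_C:*/13, job_D:*/19}
  job_B: interval 9, next fire after T=192 is 198
  job_C: interval 13, next fire after T=192 is 195
  job_D: interval 19, next fire after T=192 is 209
Earliest fire time = 195 (job job_C)

Answer: 195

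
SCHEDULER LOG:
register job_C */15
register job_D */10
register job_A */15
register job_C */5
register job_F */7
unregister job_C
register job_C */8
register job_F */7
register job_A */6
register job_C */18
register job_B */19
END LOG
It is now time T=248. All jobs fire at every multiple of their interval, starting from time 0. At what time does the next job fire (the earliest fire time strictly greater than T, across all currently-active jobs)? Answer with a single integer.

Answer: 250

Derivation:
Op 1: register job_C */15 -> active={job_C:*/15}
Op 2: register job_D */10 -> active={job_C:*/15, job_D:*/10}
Op 3: register job_A */15 -> active={job_A:*/15, job_C:*/15, job_D:*/10}
Op 4: register job_C */5 -> active={job_A:*/15, job_C:*/5, job_D:*/10}
Op 5: register job_F */7 -> active={job_A:*/15, job_C:*/5, job_D:*/10, job_F:*/7}
Op 6: unregister job_C -> active={job_A:*/15, job_D:*/10, job_F:*/7}
Op 7: register job_C */8 -> active={job_A:*/15, job_C:*/8, job_D:*/10, job_F:*/7}
Op 8: register job_F */7 -> active={job_A:*/15, job_C:*/8, job_D:*/10, job_F:*/7}
Op 9: register job_A */6 -> active={job_A:*/6, job_C:*/8, job_D:*/10, job_F:*/7}
Op 10: register job_C */18 -> active={job_A:*/6, job_C:*/18, job_D:*/10, job_F:*/7}
Op 11: register job_B */19 -> active={job_A:*/6, job_B:*/19, job_C:*/18, job_D:*/10, job_F:*/7}
  job_A: interval 6, next fire after T=248 is 252
  job_B: interval 19, next fire after T=248 is 266
  job_C: interval 18, next fire after T=248 is 252
  job_D: interval 10, next fire after T=248 is 250
  job_F: interval 7, next fire after T=248 is 252
Earliest fire time = 250 (job job_D)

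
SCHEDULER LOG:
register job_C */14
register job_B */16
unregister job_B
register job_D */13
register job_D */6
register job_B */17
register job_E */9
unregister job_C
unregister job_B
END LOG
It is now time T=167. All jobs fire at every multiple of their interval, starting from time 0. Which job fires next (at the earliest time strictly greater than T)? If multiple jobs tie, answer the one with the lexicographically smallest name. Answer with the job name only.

Answer: job_D

Derivation:
Op 1: register job_C */14 -> active={job_C:*/14}
Op 2: register job_B */16 -> active={job_B:*/16, job_C:*/14}
Op 3: unregister job_B -> active={job_C:*/14}
Op 4: register job_D */13 -> active={job_C:*/14, job_D:*/13}
Op 5: register job_D */6 -> active={job_C:*/14, job_D:*/6}
Op 6: register job_B */17 -> active={job_B:*/17, job_C:*/14, job_D:*/6}
Op 7: register job_E */9 -> active={job_B:*/17, job_C:*/14, job_D:*/6, job_E:*/9}
Op 8: unregister job_C -> active={job_B:*/17, job_D:*/6, job_E:*/9}
Op 9: unregister job_B -> active={job_D:*/6, job_E:*/9}
  job_D: interval 6, next fire after T=167 is 168
  job_E: interval 9, next fire after T=167 is 171
Earliest = 168, winner (lex tiebreak) = job_D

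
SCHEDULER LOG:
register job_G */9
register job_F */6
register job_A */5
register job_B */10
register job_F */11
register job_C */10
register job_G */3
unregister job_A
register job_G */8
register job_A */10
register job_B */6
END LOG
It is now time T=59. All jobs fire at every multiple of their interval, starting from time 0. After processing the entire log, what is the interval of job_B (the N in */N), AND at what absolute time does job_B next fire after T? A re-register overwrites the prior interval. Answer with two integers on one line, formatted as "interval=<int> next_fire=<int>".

Answer: interval=6 next_fire=60

Derivation:
Op 1: register job_G */9 -> active={job_G:*/9}
Op 2: register job_F */6 -> active={job_F:*/6, job_G:*/9}
Op 3: register job_A */5 -> active={job_A:*/5, job_F:*/6, job_G:*/9}
Op 4: register job_B */10 -> active={job_A:*/5, job_B:*/10, job_F:*/6, job_G:*/9}
Op 5: register job_F */11 -> active={job_A:*/5, job_B:*/10, job_F:*/11, job_G:*/9}
Op 6: register job_C */10 -> active={job_A:*/5, job_B:*/10, job_C:*/10, job_F:*/11, job_G:*/9}
Op 7: register job_G */3 -> active={job_A:*/5, job_B:*/10, job_C:*/10, job_F:*/11, job_G:*/3}
Op 8: unregister job_A -> active={job_B:*/10, job_C:*/10, job_F:*/11, job_G:*/3}
Op 9: register job_G */8 -> active={job_B:*/10, job_C:*/10, job_F:*/11, job_G:*/8}
Op 10: register job_A */10 -> active={job_A:*/10, job_B:*/10, job_C:*/10, job_F:*/11, job_G:*/8}
Op 11: register job_B */6 -> active={job_A:*/10, job_B:*/6, job_C:*/10, job_F:*/11, job_G:*/8}
Final interval of job_B = 6
Next fire of job_B after T=59: (59//6+1)*6 = 60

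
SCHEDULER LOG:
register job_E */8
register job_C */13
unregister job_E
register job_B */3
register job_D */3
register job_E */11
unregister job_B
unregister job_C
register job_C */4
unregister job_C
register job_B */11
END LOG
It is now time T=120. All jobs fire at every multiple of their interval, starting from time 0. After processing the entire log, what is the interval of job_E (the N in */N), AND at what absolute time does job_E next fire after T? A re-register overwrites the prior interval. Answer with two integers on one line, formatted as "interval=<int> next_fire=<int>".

Answer: interval=11 next_fire=121

Derivation:
Op 1: register job_E */8 -> active={job_E:*/8}
Op 2: register job_C */13 -> active={job_C:*/13, job_E:*/8}
Op 3: unregister job_E -> active={job_C:*/13}
Op 4: register job_B */3 -> active={job_B:*/3, job_C:*/13}
Op 5: register job_D */3 -> active={job_B:*/3, job_C:*/13, job_D:*/3}
Op 6: register job_E */11 -> active={job_B:*/3, job_C:*/13, job_D:*/3, job_E:*/11}
Op 7: unregister job_B -> active={job_C:*/13, job_D:*/3, job_E:*/11}
Op 8: unregister job_C -> active={job_D:*/3, job_E:*/11}
Op 9: register job_C */4 -> active={job_C:*/4, job_D:*/3, job_E:*/11}
Op 10: unregister job_C -> active={job_D:*/3, job_E:*/11}
Op 11: register job_B */11 -> active={job_B:*/11, job_D:*/3, job_E:*/11}
Final interval of job_E = 11
Next fire of job_E after T=120: (120//11+1)*11 = 121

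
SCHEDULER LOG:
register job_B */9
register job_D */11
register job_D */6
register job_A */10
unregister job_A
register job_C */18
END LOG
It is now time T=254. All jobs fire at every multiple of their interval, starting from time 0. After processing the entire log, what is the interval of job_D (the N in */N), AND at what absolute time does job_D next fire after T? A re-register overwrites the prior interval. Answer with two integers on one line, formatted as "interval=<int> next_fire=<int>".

Op 1: register job_B */9 -> active={job_B:*/9}
Op 2: register job_D */11 -> active={job_B:*/9, job_D:*/11}
Op 3: register job_D */6 -> active={job_B:*/9, job_D:*/6}
Op 4: register job_A */10 -> active={job_A:*/10, job_B:*/9, job_D:*/6}
Op 5: unregister job_A -> active={job_B:*/9, job_D:*/6}
Op 6: register job_C */18 -> active={job_B:*/9, job_C:*/18, job_D:*/6}
Final interval of job_D = 6
Next fire of job_D after T=254: (254//6+1)*6 = 258

Answer: interval=6 next_fire=258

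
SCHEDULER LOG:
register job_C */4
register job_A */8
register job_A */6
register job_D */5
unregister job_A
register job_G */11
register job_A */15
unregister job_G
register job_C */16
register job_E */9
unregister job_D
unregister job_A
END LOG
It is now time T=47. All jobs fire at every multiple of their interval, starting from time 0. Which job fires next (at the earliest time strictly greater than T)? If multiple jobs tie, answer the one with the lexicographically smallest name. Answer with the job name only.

Answer: job_C

Derivation:
Op 1: register job_C */4 -> active={job_C:*/4}
Op 2: register job_A */8 -> active={job_A:*/8, job_C:*/4}
Op 3: register job_A */6 -> active={job_A:*/6, job_C:*/4}
Op 4: register job_D */5 -> active={job_A:*/6, job_C:*/4, job_D:*/5}
Op 5: unregister job_A -> active={job_C:*/4, job_D:*/5}
Op 6: register job_G */11 -> active={job_C:*/4, job_D:*/5, job_G:*/11}
Op 7: register job_A */15 -> active={job_A:*/15, job_C:*/4, job_D:*/5, job_G:*/11}
Op 8: unregister job_G -> active={job_A:*/15, job_C:*/4, job_D:*/5}
Op 9: register job_C */16 -> active={job_A:*/15, job_C:*/16, job_D:*/5}
Op 10: register job_E */9 -> active={job_A:*/15, job_C:*/16, job_D:*/5, job_E:*/9}
Op 11: unregister job_D -> active={job_A:*/15, job_C:*/16, job_E:*/9}
Op 12: unregister job_A -> active={job_C:*/16, job_E:*/9}
  job_C: interval 16, next fire after T=47 is 48
  job_E: interval 9, next fire after T=47 is 54
Earliest = 48, winner (lex tiebreak) = job_C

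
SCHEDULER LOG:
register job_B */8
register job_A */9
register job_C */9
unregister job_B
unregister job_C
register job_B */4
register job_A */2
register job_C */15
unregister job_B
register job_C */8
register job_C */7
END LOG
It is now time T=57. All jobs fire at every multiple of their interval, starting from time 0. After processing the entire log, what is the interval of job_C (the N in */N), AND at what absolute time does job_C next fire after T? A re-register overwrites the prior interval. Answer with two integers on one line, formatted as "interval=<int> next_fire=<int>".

Op 1: register job_B */8 -> active={job_B:*/8}
Op 2: register job_A */9 -> active={job_A:*/9, job_B:*/8}
Op 3: register job_C */9 -> active={job_A:*/9, job_B:*/8, job_C:*/9}
Op 4: unregister job_B -> active={job_A:*/9, job_C:*/9}
Op 5: unregister job_C -> active={job_A:*/9}
Op 6: register job_B */4 -> active={job_A:*/9, job_B:*/4}
Op 7: register job_A */2 -> active={job_A:*/2, job_B:*/4}
Op 8: register job_C */15 -> active={job_A:*/2, job_B:*/4, job_C:*/15}
Op 9: unregister job_B -> active={job_A:*/2, job_C:*/15}
Op 10: register job_C */8 -> active={job_A:*/2, job_C:*/8}
Op 11: register job_C */7 -> active={job_A:*/2, job_C:*/7}
Final interval of job_C = 7
Next fire of job_C after T=57: (57//7+1)*7 = 63

Answer: interval=7 next_fire=63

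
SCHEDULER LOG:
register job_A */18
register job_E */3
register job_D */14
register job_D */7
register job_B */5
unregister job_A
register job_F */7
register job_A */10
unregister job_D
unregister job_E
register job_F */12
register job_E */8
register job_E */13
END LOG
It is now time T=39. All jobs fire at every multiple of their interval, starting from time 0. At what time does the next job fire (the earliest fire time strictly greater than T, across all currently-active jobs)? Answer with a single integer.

Answer: 40

Derivation:
Op 1: register job_A */18 -> active={job_A:*/18}
Op 2: register job_E */3 -> active={job_A:*/18, job_E:*/3}
Op 3: register job_D */14 -> active={job_A:*/18, job_D:*/14, job_E:*/3}
Op 4: register job_D */7 -> active={job_A:*/18, job_D:*/7, job_E:*/3}
Op 5: register job_B */5 -> active={job_A:*/18, job_B:*/5, job_D:*/7, job_E:*/3}
Op 6: unregister job_A -> active={job_B:*/5, job_D:*/7, job_E:*/3}
Op 7: register job_F */7 -> active={job_B:*/5, job_D:*/7, job_E:*/3, job_F:*/7}
Op 8: register job_A */10 -> active={job_A:*/10, job_B:*/5, job_D:*/7, job_E:*/3, job_F:*/7}
Op 9: unregister job_D -> active={job_A:*/10, job_B:*/5, job_E:*/3, job_F:*/7}
Op 10: unregister job_E -> active={job_A:*/10, job_B:*/5, job_F:*/7}
Op 11: register job_F */12 -> active={job_A:*/10, job_B:*/5, job_F:*/12}
Op 12: register job_E */8 -> active={job_A:*/10, job_B:*/5, job_E:*/8, job_F:*/12}
Op 13: register job_E */13 -> active={job_A:*/10, job_B:*/5, job_E:*/13, job_F:*/12}
  job_A: interval 10, next fire after T=39 is 40
  job_B: interval 5, next fire after T=39 is 40
  job_E: interval 13, next fire after T=39 is 52
  job_F: interval 12, next fire after T=39 is 48
Earliest fire time = 40 (job job_A)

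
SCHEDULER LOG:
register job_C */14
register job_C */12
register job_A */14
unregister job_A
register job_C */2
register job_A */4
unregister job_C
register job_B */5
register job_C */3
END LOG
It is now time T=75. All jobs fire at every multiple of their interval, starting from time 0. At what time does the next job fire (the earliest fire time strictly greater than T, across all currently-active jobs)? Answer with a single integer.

Op 1: register job_C */14 -> active={job_C:*/14}
Op 2: register job_C */12 -> active={job_C:*/12}
Op 3: register job_A */14 -> active={job_A:*/14, job_C:*/12}
Op 4: unregister job_A -> active={job_C:*/12}
Op 5: register job_C */2 -> active={job_C:*/2}
Op 6: register job_A */4 -> active={job_A:*/4, job_C:*/2}
Op 7: unregister job_C -> active={job_A:*/4}
Op 8: register job_B */5 -> active={job_A:*/4, job_B:*/5}
Op 9: register job_C */3 -> active={job_A:*/4, job_B:*/5, job_C:*/3}
  job_A: interval 4, next fire after T=75 is 76
  job_B: interval 5, next fire after T=75 is 80
  job_C: interval 3, next fire after T=75 is 78
Earliest fire time = 76 (job job_A)

Answer: 76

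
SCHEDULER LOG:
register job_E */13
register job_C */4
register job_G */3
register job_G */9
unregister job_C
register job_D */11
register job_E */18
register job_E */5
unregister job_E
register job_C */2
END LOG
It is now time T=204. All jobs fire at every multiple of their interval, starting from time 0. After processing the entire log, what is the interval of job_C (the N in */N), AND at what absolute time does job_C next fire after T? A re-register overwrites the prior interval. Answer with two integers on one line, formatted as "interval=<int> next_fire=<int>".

Op 1: register job_E */13 -> active={job_E:*/13}
Op 2: register job_C */4 -> active={job_C:*/4, job_E:*/13}
Op 3: register job_G */3 -> active={job_C:*/4, job_E:*/13, job_G:*/3}
Op 4: register job_G */9 -> active={job_C:*/4, job_E:*/13, job_G:*/9}
Op 5: unregister job_C -> active={job_E:*/13, job_G:*/9}
Op 6: register job_D */11 -> active={job_D:*/11, job_E:*/13, job_G:*/9}
Op 7: register job_E */18 -> active={job_D:*/11, job_E:*/18, job_G:*/9}
Op 8: register job_E */5 -> active={job_D:*/11, job_E:*/5, job_G:*/9}
Op 9: unregister job_E -> active={job_D:*/11, job_G:*/9}
Op 10: register job_C */2 -> active={job_C:*/2, job_D:*/11, job_G:*/9}
Final interval of job_C = 2
Next fire of job_C after T=204: (204//2+1)*2 = 206

Answer: interval=2 next_fire=206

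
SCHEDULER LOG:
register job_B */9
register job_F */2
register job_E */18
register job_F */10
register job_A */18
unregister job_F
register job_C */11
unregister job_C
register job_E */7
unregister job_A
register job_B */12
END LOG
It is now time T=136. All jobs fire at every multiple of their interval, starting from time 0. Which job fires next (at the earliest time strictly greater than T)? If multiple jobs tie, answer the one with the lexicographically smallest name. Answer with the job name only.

Op 1: register job_B */9 -> active={job_B:*/9}
Op 2: register job_F */2 -> active={job_B:*/9, job_F:*/2}
Op 3: register job_E */18 -> active={job_B:*/9, job_E:*/18, job_F:*/2}
Op 4: register job_F */10 -> active={job_B:*/9, job_E:*/18, job_F:*/10}
Op 5: register job_A */18 -> active={job_A:*/18, job_B:*/9, job_E:*/18, job_F:*/10}
Op 6: unregister job_F -> active={job_A:*/18, job_B:*/9, job_E:*/18}
Op 7: register job_C */11 -> active={job_A:*/18, job_B:*/9, job_C:*/11, job_E:*/18}
Op 8: unregister job_C -> active={job_A:*/18, job_B:*/9, job_E:*/18}
Op 9: register job_E */7 -> active={job_A:*/18, job_B:*/9, job_E:*/7}
Op 10: unregister job_A -> active={job_B:*/9, job_E:*/7}
Op 11: register job_B */12 -> active={job_B:*/12, job_E:*/7}
  job_B: interval 12, next fire after T=136 is 144
  job_E: interval 7, next fire after T=136 is 140
Earliest = 140, winner (lex tiebreak) = job_E

Answer: job_E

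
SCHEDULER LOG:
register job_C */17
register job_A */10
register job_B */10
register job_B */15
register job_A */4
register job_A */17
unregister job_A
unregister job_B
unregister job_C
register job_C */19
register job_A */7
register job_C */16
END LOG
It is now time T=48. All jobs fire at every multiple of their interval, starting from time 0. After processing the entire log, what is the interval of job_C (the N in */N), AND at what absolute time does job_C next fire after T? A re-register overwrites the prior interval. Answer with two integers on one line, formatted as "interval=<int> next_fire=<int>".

Answer: interval=16 next_fire=64

Derivation:
Op 1: register job_C */17 -> active={job_C:*/17}
Op 2: register job_A */10 -> active={job_A:*/10, job_C:*/17}
Op 3: register job_B */10 -> active={job_A:*/10, job_B:*/10, job_C:*/17}
Op 4: register job_B */15 -> active={job_A:*/10, job_B:*/15, job_C:*/17}
Op 5: register job_A */4 -> active={job_A:*/4, job_B:*/15, job_C:*/17}
Op 6: register job_A */17 -> active={job_A:*/17, job_B:*/15, job_C:*/17}
Op 7: unregister job_A -> active={job_B:*/15, job_C:*/17}
Op 8: unregister job_B -> active={job_C:*/17}
Op 9: unregister job_C -> active={}
Op 10: register job_C */19 -> active={job_C:*/19}
Op 11: register job_A */7 -> active={job_A:*/7, job_C:*/19}
Op 12: register job_C */16 -> active={job_A:*/7, job_C:*/16}
Final interval of job_C = 16
Next fire of job_C after T=48: (48//16+1)*16 = 64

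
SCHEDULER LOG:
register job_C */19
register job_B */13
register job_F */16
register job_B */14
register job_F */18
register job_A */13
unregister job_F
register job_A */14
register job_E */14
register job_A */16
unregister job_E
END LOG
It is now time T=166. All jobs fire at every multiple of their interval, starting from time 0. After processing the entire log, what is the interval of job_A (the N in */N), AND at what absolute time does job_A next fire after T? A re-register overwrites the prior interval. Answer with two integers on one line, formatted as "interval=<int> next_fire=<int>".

Answer: interval=16 next_fire=176

Derivation:
Op 1: register job_C */19 -> active={job_C:*/19}
Op 2: register job_B */13 -> active={job_B:*/13, job_C:*/19}
Op 3: register job_F */16 -> active={job_B:*/13, job_C:*/19, job_F:*/16}
Op 4: register job_B */14 -> active={job_B:*/14, job_C:*/19, job_F:*/16}
Op 5: register job_F */18 -> active={job_B:*/14, job_C:*/19, job_F:*/18}
Op 6: register job_A */13 -> active={job_A:*/13, job_B:*/14, job_C:*/19, job_F:*/18}
Op 7: unregister job_F -> active={job_A:*/13, job_B:*/14, job_C:*/19}
Op 8: register job_A */14 -> active={job_A:*/14, job_B:*/14, job_C:*/19}
Op 9: register job_E */14 -> active={job_A:*/14, job_B:*/14, job_C:*/19, job_E:*/14}
Op 10: register job_A */16 -> active={job_A:*/16, job_B:*/14, job_C:*/19, job_E:*/14}
Op 11: unregister job_E -> active={job_A:*/16, job_B:*/14, job_C:*/19}
Final interval of job_A = 16
Next fire of job_A after T=166: (166//16+1)*16 = 176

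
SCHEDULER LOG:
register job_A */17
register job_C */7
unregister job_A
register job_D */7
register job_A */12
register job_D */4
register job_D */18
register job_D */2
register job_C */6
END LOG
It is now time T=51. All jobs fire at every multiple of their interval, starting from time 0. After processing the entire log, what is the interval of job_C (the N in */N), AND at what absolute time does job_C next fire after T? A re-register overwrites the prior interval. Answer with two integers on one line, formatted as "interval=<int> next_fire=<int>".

Op 1: register job_A */17 -> active={job_A:*/17}
Op 2: register job_C */7 -> active={job_A:*/17, job_C:*/7}
Op 3: unregister job_A -> active={job_C:*/7}
Op 4: register job_D */7 -> active={job_C:*/7, job_D:*/7}
Op 5: register job_A */12 -> active={job_A:*/12, job_C:*/7, job_D:*/7}
Op 6: register job_D */4 -> active={job_A:*/12, job_C:*/7, job_D:*/4}
Op 7: register job_D */18 -> active={job_A:*/12, job_C:*/7, job_D:*/18}
Op 8: register job_D */2 -> active={job_A:*/12, job_C:*/7, job_D:*/2}
Op 9: register job_C */6 -> active={job_A:*/12, job_C:*/6, job_D:*/2}
Final interval of job_C = 6
Next fire of job_C after T=51: (51//6+1)*6 = 54

Answer: interval=6 next_fire=54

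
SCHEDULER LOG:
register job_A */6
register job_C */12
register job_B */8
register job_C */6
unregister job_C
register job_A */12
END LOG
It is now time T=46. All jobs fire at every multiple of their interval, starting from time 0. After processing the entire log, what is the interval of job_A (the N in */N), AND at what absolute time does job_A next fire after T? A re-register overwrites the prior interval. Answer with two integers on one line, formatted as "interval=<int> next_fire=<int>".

Op 1: register job_A */6 -> active={job_A:*/6}
Op 2: register job_C */12 -> active={job_A:*/6, job_C:*/12}
Op 3: register job_B */8 -> active={job_A:*/6, job_B:*/8, job_C:*/12}
Op 4: register job_C */6 -> active={job_A:*/6, job_B:*/8, job_C:*/6}
Op 5: unregister job_C -> active={job_A:*/6, job_B:*/8}
Op 6: register job_A */12 -> active={job_A:*/12, job_B:*/8}
Final interval of job_A = 12
Next fire of job_A after T=46: (46//12+1)*12 = 48

Answer: interval=12 next_fire=48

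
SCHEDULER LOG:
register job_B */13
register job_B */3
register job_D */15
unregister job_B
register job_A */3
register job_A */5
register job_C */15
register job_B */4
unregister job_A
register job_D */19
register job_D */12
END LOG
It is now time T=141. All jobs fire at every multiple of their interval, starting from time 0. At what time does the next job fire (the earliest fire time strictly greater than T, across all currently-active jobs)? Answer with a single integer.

Op 1: register job_B */13 -> active={job_B:*/13}
Op 2: register job_B */3 -> active={job_B:*/3}
Op 3: register job_D */15 -> active={job_B:*/3, job_D:*/15}
Op 4: unregister job_B -> active={job_D:*/15}
Op 5: register job_A */3 -> active={job_A:*/3, job_D:*/15}
Op 6: register job_A */5 -> active={job_A:*/5, job_D:*/15}
Op 7: register job_C */15 -> active={job_A:*/5, job_C:*/15, job_D:*/15}
Op 8: register job_B */4 -> active={job_A:*/5, job_B:*/4, job_C:*/15, job_D:*/15}
Op 9: unregister job_A -> active={job_B:*/4, job_C:*/15, job_D:*/15}
Op 10: register job_D */19 -> active={job_B:*/4, job_C:*/15, job_D:*/19}
Op 11: register job_D */12 -> active={job_B:*/4, job_C:*/15, job_D:*/12}
  job_B: interval 4, next fire after T=141 is 144
  job_C: interval 15, next fire after T=141 is 150
  job_D: interval 12, next fire after T=141 is 144
Earliest fire time = 144 (job job_B)

Answer: 144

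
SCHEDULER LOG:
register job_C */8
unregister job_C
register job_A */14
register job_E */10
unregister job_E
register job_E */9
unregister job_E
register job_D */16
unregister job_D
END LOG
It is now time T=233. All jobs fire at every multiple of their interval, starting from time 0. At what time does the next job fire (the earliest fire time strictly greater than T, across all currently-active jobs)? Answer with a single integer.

Op 1: register job_C */8 -> active={job_C:*/8}
Op 2: unregister job_C -> active={}
Op 3: register job_A */14 -> active={job_A:*/14}
Op 4: register job_E */10 -> active={job_A:*/14, job_E:*/10}
Op 5: unregister job_E -> active={job_A:*/14}
Op 6: register job_E */9 -> active={job_A:*/14, job_E:*/9}
Op 7: unregister job_E -> active={job_A:*/14}
Op 8: register job_D */16 -> active={job_A:*/14, job_D:*/16}
Op 9: unregister job_D -> active={job_A:*/14}
  job_A: interval 14, next fire after T=233 is 238
Earliest fire time = 238 (job job_A)

Answer: 238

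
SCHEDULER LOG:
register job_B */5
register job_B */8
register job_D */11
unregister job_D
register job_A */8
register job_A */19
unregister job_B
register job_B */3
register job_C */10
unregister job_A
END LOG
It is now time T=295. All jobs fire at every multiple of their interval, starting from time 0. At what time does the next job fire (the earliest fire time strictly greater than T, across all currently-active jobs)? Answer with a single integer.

Op 1: register job_B */5 -> active={job_B:*/5}
Op 2: register job_B */8 -> active={job_B:*/8}
Op 3: register job_D */11 -> active={job_B:*/8, job_D:*/11}
Op 4: unregister job_D -> active={job_B:*/8}
Op 5: register job_A */8 -> active={job_A:*/8, job_B:*/8}
Op 6: register job_A */19 -> active={job_A:*/19, job_B:*/8}
Op 7: unregister job_B -> active={job_A:*/19}
Op 8: register job_B */3 -> active={job_A:*/19, job_B:*/3}
Op 9: register job_C */10 -> active={job_A:*/19, job_B:*/3, job_C:*/10}
Op 10: unregister job_A -> active={job_B:*/3, job_C:*/10}
  job_B: interval 3, next fire after T=295 is 297
  job_C: interval 10, next fire after T=295 is 300
Earliest fire time = 297 (job job_B)

Answer: 297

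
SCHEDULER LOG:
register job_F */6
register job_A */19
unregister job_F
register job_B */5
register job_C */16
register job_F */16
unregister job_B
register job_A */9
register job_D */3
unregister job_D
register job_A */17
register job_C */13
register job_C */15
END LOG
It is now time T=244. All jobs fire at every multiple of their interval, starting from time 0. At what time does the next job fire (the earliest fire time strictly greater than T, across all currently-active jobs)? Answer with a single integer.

Answer: 255

Derivation:
Op 1: register job_F */6 -> active={job_F:*/6}
Op 2: register job_A */19 -> active={job_A:*/19, job_F:*/6}
Op 3: unregister job_F -> active={job_A:*/19}
Op 4: register job_B */5 -> active={job_A:*/19, job_B:*/5}
Op 5: register job_C */16 -> active={job_A:*/19, job_B:*/5, job_C:*/16}
Op 6: register job_F */16 -> active={job_A:*/19, job_B:*/5, job_C:*/16, job_F:*/16}
Op 7: unregister job_B -> active={job_A:*/19, job_C:*/16, job_F:*/16}
Op 8: register job_A */9 -> active={job_A:*/9, job_C:*/16, job_F:*/16}
Op 9: register job_D */3 -> active={job_A:*/9, job_C:*/16, job_D:*/3, job_F:*/16}
Op 10: unregister job_D -> active={job_A:*/9, job_C:*/16, job_F:*/16}
Op 11: register job_A */17 -> active={job_A:*/17, job_C:*/16, job_F:*/16}
Op 12: register job_C */13 -> active={job_A:*/17, job_C:*/13, job_F:*/16}
Op 13: register job_C */15 -> active={job_A:*/17, job_C:*/15, job_F:*/16}
  job_A: interval 17, next fire after T=244 is 255
  job_C: interval 15, next fire after T=244 is 255
  job_F: interval 16, next fire after T=244 is 256
Earliest fire time = 255 (job job_A)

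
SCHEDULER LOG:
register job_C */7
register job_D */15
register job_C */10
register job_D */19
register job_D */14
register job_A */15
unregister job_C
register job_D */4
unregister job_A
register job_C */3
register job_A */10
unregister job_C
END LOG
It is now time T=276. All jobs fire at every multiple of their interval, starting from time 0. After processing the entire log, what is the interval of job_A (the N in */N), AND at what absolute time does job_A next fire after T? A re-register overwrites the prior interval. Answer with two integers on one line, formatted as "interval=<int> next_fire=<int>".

Answer: interval=10 next_fire=280

Derivation:
Op 1: register job_C */7 -> active={job_C:*/7}
Op 2: register job_D */15 -> active={job_C:*/7, job_D:*/15}
Op 3: register job_C */10 -> active={job_C:*/10, job_D:*/15}
Op 4: register job_D */19 -> active={job_C:*/10, job_D:*/19}
Op 5: register job_D */14 -> active={job_C:*/10, job_D:*/14}
Op 6: register job_A */15 -> active={job_A:*/15, job_C:*/10, job_D:*/14}
Op 7: unregister job_C -> active={job_A:*/15, job_D:*/14}
Op 8: register job_D */4 -> active={job_A:*/15, job_D:*/4}
Op 9: unregister job_A -> active={job_D:*/4}
Op 10: register job_C */3 -> active={job_C:*/3, job_D:*/4}
Op 11: register job_A */10 -> active={job_A:*/10, job_C:*/3, job_D:*/4}
Op 12: unregister job_C -> active={job_A:*/10, job_D:*/4}
Final interval of job_A = 10
Next fire of job_A after T=276: (276//10+1)*10 = 280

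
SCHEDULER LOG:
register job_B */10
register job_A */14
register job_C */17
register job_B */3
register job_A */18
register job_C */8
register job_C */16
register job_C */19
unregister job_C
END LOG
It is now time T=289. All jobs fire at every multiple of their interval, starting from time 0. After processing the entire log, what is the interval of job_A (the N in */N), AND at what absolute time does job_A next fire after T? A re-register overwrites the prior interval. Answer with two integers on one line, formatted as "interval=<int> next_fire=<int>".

Op 1: register job_B */10 -> active={job_B:*/10}
Op 2: register job_A */14 -> active={job_A:*/14, job_B:*/10}
Op 3: register job_C */17 -> active={job_A:*/14, job_B:*/10, job_C:*/17}
Op 4: register job_B */3 -> active={job_A:*/14, job_B:*/3, job_C:*/17}
Op 5: register job_A */18 -> active={job_A:*/18, job_B:*/3, job_C:*/17}
Op 6: register job_C */8 -> active={job_A:*/18, job_B:*/3, job_C:*/8}
Op 7: register job_C */16 -> active={job_A:*/18, job_B:*/3, job_C:*/16}
Op 8: register job_C */19 -> active={job_A:*/18, job_B:*/3, job_C:*/19}
Op 9: unregister job_C -> active={job_A:*/18, job_B:*/3}
Final interval of job_A = 18
Next fire of job_A after T=289: (289//18+1)*18 = 306

Answer: interval=18 next_fire=306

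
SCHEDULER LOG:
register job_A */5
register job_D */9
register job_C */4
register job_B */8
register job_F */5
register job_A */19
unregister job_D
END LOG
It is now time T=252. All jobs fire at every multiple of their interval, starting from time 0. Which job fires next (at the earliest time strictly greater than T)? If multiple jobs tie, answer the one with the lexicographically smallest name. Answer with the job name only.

Answer: job_F

Derivation:
Op 1: register job_A */5 -> active={job_A:*/5}
Op 2: register job_D */9 -> active={job_A:*/5, job_D:*/9}
Op 3: register job_C */4 -> active={job_A:*/5, job_C:*/4, job_D:*/9}
Op 4: register job_B */8 -> active={job_A:*/5, job_B:*/8, job_C:*/4, job_D:*/9}
Op 5: register job_F */5 -> active={job_A:*/5, job_B:*/8, job_C:*/4, job_D:*/9, job_F:*/5}
Op 6: register job_A */19 -> active={job_A:*/19, job_B:*/8, job_C:*/4, job_D:*/9, job_F:*/5}
Op 7: unregister job_D -> active={job_A:*/19, job_B:*/8, job_C:*/4, job_F:*/5}
  job_A: interval 19, next fire after T=252 is 266
  job_B: interval 8, next fire after T=252 is 256
  job_C: interval 4, next fire after T=252 is 256
  job_F: interval 5, next fire after T=252 is 255
Earliest = 255, winner (lex tiebreak) = job_F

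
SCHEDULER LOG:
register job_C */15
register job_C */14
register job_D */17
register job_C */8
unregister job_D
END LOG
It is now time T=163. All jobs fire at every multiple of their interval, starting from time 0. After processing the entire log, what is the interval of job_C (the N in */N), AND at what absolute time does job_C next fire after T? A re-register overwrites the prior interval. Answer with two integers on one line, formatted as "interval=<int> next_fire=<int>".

Answer: interval=8 next_fire=168

Derivation:
Op 1: register job_C */15 -> active={job_C:*/15}
Op 2: register job_C */14 -> active={job_C:*/14}
Op 3: register job_D */17 -> active={job_C:*/14, job_D:*/17}
Op 4: register job_C */8 -> active={job_C:*/8, job_D:*/17}
Op 5: unregister job_D -> active={job_C:*/8}
Final interval of job_C = 8
Next fire of job_C after T=163: (163//8+1)*8 = 168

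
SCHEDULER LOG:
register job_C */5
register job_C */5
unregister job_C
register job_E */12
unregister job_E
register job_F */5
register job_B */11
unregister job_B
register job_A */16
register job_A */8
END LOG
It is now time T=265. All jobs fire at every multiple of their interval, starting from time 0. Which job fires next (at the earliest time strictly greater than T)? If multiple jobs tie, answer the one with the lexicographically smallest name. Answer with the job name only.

Op 1: register job_C */5 -> active={job_C:*/5}
Op 2: register job_C */5 -> active={job_C:*/5}
Op 3: unregister job_C -> active={}
Op 4: register job_E */12 -> active={job_E:*/12}
Op 5: unregister job_E -> active={}
Op 6: register job_F */5 -> active={job_F:*/5}
Op 7: register job_B */11 -> active={job_B:*/11, job_F:*/5}
Op 8: unregister job_B -> active={job_F:*/5}
Op 9: register job_A */16 -> active={job_A:*/16, job_F:*/5}
Op 10: register job_A */8 -> active={job_A:*/8, job_F:*/5}
  job_A: interval 8, next fire after T=265 is 272
  job_F: interval 5, next fire after T=265 is 270
Earliest = 270, winner (lex tiebreak) = job_F

Answer: job_F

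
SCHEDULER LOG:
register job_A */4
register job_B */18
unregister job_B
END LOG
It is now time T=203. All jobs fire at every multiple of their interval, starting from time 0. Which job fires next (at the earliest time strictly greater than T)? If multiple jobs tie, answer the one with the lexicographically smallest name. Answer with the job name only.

Op 1: register job_A */4 -> active={job_A:*/4}
Op 2: register job_B */18 -> active={job_A:*/4, job_B:*/18}
Op 3: unregister job_B -> active={job_A:*/4}
  job_A: interval 4, next fire after T=203 is 204
Earliest = 204, winner (lex tiebreak) = job_A

Answer: job_A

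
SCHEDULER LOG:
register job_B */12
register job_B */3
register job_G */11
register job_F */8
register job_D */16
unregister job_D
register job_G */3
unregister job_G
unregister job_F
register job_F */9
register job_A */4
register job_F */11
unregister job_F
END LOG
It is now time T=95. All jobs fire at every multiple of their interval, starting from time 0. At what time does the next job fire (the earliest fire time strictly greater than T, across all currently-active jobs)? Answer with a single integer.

Op 1: register job_B */12 -> active={job_B:*/12}
Op 2: register job_B */3 -> active={job_B:*/3}
Op 3: register job_G */11 -> active={job_B:*/3, job_G:*/11}
Op 4: register job_F */8 -> active={job_B:*/3, job_F:*/8, job_G:*/11}
Op 5: register job_D */16 -> active={job_B:*/3, job_D:*/16, job_F:*/8, job_G:*/11}
Op 6: unregister job_D -> active={job_B:*/3, job_F:*/8, job_G:*/11}
Op 7: register job_G */3 -> active={job_B:*/3, job_F:*/8, job_G:*/3}
Op 8: unregister job_G -> active={job_B:*/3, job_F:*/8}
Op 9: unregister job_F -> active={job_B:*/3}
Op 10: register job_F */9 -> active={job_B:*/3, job_F:*/9}
Op 11: register job_A */4 -> active={job_A:*/4, job_B:*/3, job_F:*/9}
Op 12: register job_F */11 -> active={job_A:*/4, job_B:*/3, job_F:*/11}
Op 13: unregister job_F -> active={job_A:*/4, job_B:*/3}
  job_A: interval 4, next fire after T=95 is 96
  job_B: interval 3, next fire after T=95 is 96
Earliest fire time = 96 (job job_A)

Answer: 96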